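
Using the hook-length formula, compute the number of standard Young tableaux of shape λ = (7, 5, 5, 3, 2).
# SYT of shape (7, 5, 5, 3, 2) = 1571349780

Hook-length formula: f^λ = n! / Π hook(c), product over all cells c of the Young diagram. For λ = (7, 5, 5, 3, 2), n = 22 boxes. Hook lengths by row (left-to-right, top-to-bottom): [11, 10, 8, 6, 5, 2, 1]; [8, 7, 5, 3, 2]; [7, 6, 4, 2, 1]; [4, 3, 1]; [2, 1]. Product of hooks = 715309056000. So f^λ = 22! / 715309056000 = 1124000727777607680000 / 715309056000 = 1571349780.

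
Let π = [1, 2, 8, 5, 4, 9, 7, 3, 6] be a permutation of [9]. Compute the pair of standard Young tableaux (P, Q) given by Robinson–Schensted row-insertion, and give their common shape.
P = [1, 2, 3, 6] / [4, 7] / [5, 9] / [8];  Q = [1, 2, 3, 6] / [4, 7] / [5, 9] / [8];  common shape = (4, 2, 2, 1)

Row-insert the values π_1, π_2, … into P one at a time, bumping the leftmost entry strictly greater than the inserted value down to the next row. The recording tableau Q records, in position (i, j), the step at which that cell was added to P.
  Insert 1 (step 1): P = [1];  Q = [1]
  Insert 2 (step 2): P = [1, 2];  Q = [1, 2]
  Insert 8 (step 3): P = [1, 2, 8];  Q = [1, 2, 3]
  Insert 5 (step 4): P = [1, 2, 5] / [8];  Q = [1, 2, 3] / [4]
  Insert 4 (step 5): P = [1, 2, 4] / [5] / [8];  Q = [1, 2, 3] / [4] / [5]
  Insert 9 (step 6): P = [1, 2, 4, 9] / [5] / [8];  Q = [1, 2, 3, 6] / [4] / [5]
  Insert 7 (step 7): P = [1, 2, 4, 7] / [5, 9] / [8];  Q = [1, 2, 3, 6] / [4, 7] / [5]
  Insert 3 (step 8): P = [1, 2, 3, 7] / [4, 9] / [5] / [8];  Q = [1, 2, 3, 6] / [4, 7] / [5] / [8]
  Insert 6 (step 9): P = [1, 2, 3, 6] / [4, 7] / [5, 9] / [8];  Q = [1, 2, 3, 6] / [4, 7] / [5, 9] / [8]
Final shape: (4, 2, 2, 1).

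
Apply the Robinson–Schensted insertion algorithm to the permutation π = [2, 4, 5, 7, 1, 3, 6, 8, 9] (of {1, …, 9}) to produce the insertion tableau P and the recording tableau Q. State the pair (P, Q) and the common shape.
P = [1, 3, 5, 6, 8, 9] / [2, 4, 7];  Q = [1, 2, 3, 4, 8, 9] / [5, 6, 7];  common shape = (6, 3)

Row-insert the values π_1, π_2, … into P one at a time, bumping the leftmost entry strictly greater than the inserted value down to the next row. The recording tableau Q records, in position (i, j), the step at which that cell was added to P.
  Insert 2 (step 1): P = [2];  Q = [1]
  Insert 4 (step 2): P = [2, 4];  Q = [1, 2]
  Insert 5 (step 3): P = [2, 4, 5];  Q = [1, 2, 3]
  Insert 7 (step 4): P = [2, 4, 5, 7];  Q = [1, 2, 3, 4]
  Insert 1 (step 5): P = [1, 4, 5, 7] / [2];  Q = [1, 2, 3, 4] / [5]
  Insert 3 (step 6): P = [1, 3, 5, 7] / [2, 4];  Q = [1, 2, 3, 4] / [5, 6]
  Insert 6 (step 7): P = [1, 3, 5, 6] / [2, 4, 7];  Q = [1, 2, 3, 4] / [5, 6, 7]
  Insert 8 (step 8): P = [1, 3, 5, 6, 8] / [2, 4, 7];  Q = [1, 2, 3, 4, 8] / [5, 6, 7]
  Insert 9 (step 9): P = [1, 3, 5, 6, 8, 9] / [2, 4, 7];  Q = [1, 2, 3, 4, 8, 9] / [5, 6, 7]
Final shape: (6, 3).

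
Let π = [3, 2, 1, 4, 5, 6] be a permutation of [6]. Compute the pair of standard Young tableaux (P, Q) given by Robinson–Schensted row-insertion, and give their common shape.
P = [1, 4, 5, 6] / [2] / [3];  Q = [1, 4, 5, 6] / [2] / [3];  common shape = (4, 1, 1)

Row-insert the values π_1, π_2, … into P one at a time, bumping the leftmost entry strictly greater than the inserted value down to the next row. The recording tableau Q records, in position (i, j), the step at which that cell was added to P.
  Insert 3 (step 1): P = [3];  Q = [1]
  Insert 2 (step 2): P = [2] / [3];  Q = [1] / [2]
  Insert 1 (step 3): P = [1] / [2] / [3];  Q = [1] / [2] / [3]
  Insert 4 (step 4): P = [1, 4] / [2] / [3];  Q = [1, 4] / [2] / [3]
  Insert 5 (step 5): P = [1, 4, 5] / [2] / [3];  Q = [1, 4, 5] / [2] / [3]
  Insert 6 (step 6): P = [1, 4, 5, 6] / [2] / [3];  Q = [1, 4, 5, 6] / [2] / [3]
Final shape: (4, 1, 1).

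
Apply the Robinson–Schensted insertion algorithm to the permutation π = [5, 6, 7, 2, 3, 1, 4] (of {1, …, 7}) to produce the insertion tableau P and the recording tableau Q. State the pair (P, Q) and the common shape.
P = [1, 3, 4] / [2, 6, 7] / [5];  Q = [1, 2, 3] / [4, 5, 7] / [6];  common shape = (3, 3, 1)

Row-insert the values π_1, π_2, … into P one at a time, bumping the leftmost entry strictly greater than the inserted value down to the next row. The recording tableau Q records, in position (i, j), the step at which that cell was added to P.
  Insert 5 (step 1): P = [5];  Q = [1]
  Insert 6 (step 2): P = [5, 6];  Q = [1, 2]
  Insert 7 (step 3): P = [5, 6, 7];  Q = [1, 2, 3]
  Insert 2 (step 4): P = [2, 6, 7] / [5];  Q = [1, 2, 3] / [4]
  Insert 3 (step 5): P = [2, 3, 7] / [5, 6];  Q = [1, 2, 3] / [4, 5]
  Insert 1 (step 6): P = [1, 3, 7] / [2, 6] / [5];  Q = [1, 2, 3] / [4, 5] / [6]
  Insert 4 (step 7): P = [1, 3, 4] / [2, 6, 7] / [5];  Q = [1, 2, 3] / [4, 5, 7] / [6]
Final shape: (3, 3, 1).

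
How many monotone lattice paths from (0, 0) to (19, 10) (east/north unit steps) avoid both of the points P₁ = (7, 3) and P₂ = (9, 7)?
Number of paths = 11226410

Inclusion–exclusion. Total paths: C(29, 19) = 20030010. Through P₁: C(10, 7)·C(19, 12) = 6046560. Through P₂: C(16, 9)·C(13, 10) = 3271840. Since P₁ is strictly southwest of P₂, a monotone path through both must visit P₁ then P₂; paths through both = C(10, 7)·C(6, 2)·C(13, 10) = 514800. Avoid both = 20030010 − 6046560 − 3271840 + 514800 = 11226410.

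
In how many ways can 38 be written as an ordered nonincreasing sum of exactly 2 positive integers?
p(38, 2 parts) = 19

Partitions of n into exactly k parts are in bijection with partitions of n − k into at most k parts (subtract 1 from each part). So p(38, exactly 2) = p(36, parts ≤ 2). Computing via the recurrence p(m, j) = p(m, j−1) + p(m−j, j) gives 19.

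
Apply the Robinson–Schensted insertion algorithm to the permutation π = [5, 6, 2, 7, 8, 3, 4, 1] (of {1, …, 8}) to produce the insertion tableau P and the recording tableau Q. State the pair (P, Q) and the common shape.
P = [1, 3, 4, 8] / [2, 6, 7] / [5];  Q = [1, 2, 4, 5] / [3, 6, 7] / [8];  common shape = (4, 3, 1)

Row-insert the values π_1, π_2, … into P one at a time, bumping the leftmost entry strictly greater than the inserted value down to the next row. The recording tableau Q records, in position (i, j), the step at which that cell was added to P.
  Insert 5 (step 1): P = [5];  Q = [1]
  Insert 6 (step 2): P = [5, 6];  Q = [1, 2]
  Insert 2 (step 3): P = [2, 6] / [5];  Q = [1, 2] / [3]
  Insert 7 (step 4): P = [2, 6, 7] / [5];  Q = [1, 2, 4] / [3]
  Insert 8 (step 5): P = [2, 6, 7, 8] / [5];  Q = [1, 2, 4, 5] / [3]
  Insert 3 (step 6): P = [2, 3, 7, 8] / [5, 6];  Q = [1, 2, 4, 5] / [3, 6]
  Insert 4 (step 7): P = [2, 3, 4, 8] / [5, 6, 7];  Q = [1, 2, 4, 5] / [3, 6, 7]
  Insert 1 (step 8): P = [1, 3, 4, 8] / [2, 6, 7] / [5];  Q = [1, 2, 4, 5] / [3, 6, 7] / [8]
Final shape: (4, 3, 1).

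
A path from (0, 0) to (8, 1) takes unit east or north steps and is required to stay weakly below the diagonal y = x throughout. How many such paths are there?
Number of paths = 8

By the reflection principle (André's argument), the number of monotone paths to (8, 1) with n ≤ m that never go above y = x is C(9, 8) − C(9, 9) = 9 − 1 = 8.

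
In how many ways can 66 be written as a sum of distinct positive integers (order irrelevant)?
q(66) = 20132

A partition into distinct parts is a strictly decreasing sequence summing to n. The recurrence d(n, m) = d(n, m−1) + d(n−m, m−1) (use part m at most once) with q(n) = d(n, n) gives q(66) = 20132. (Euler's theorem: # distinct-part partitions = # odd-part partitions.)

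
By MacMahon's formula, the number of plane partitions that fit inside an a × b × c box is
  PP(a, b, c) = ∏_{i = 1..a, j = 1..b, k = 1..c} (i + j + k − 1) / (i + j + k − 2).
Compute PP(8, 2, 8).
PP(8, 2, 8) = 34763300

Evaluate the triple product over i = 1..8, j = 1..2, k = 1..8. The factors are (2/1) · (3/2) · (4/3) · (5/4) · (6/5) · (7/6) · (8/7) · (9/8) · … (128 factors total). The numerators and denominators telescope so the product is an integer; carrying out the multiplication exactly gives PP(8, 2, 8) = 34763300.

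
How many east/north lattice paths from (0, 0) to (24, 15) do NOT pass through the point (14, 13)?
Number of paths = 23816992860

Total paths from (0, 0) to (24, 15): C(39, 24) = 25140840660. Paths through (14, 13): (paths (0, 0) → (14, 13)) × (paths (14, 13) → (24, 15)) = C(27, 14) · C(12, 10) = 20058300 · 66 = 1323847800. Avoidance count = 25140840660 − 1323847800 = 23816992860.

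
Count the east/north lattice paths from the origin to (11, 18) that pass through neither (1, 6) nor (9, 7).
Number of paths = 29183362

Inclusion–exclusion. Total paths: C(29, 11) = 34597290. Through P₁: C(7, 1)·C(22, 10) = 4526522. Through P₂: C(16, 9)·C(13, 2) = 892320. Since P₁ is strictly southwest of P₂, a monotone path through both must visit P₁ then P₂; paths through both = C(7, 1)·C(9, 8)·C(13, 2) = 4914. Avoid both = 34597290 − 4526522 − 892320 + 4914 = 29183362.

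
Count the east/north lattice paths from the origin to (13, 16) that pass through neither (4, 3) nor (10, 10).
Number of paths = 39979751

Inclusion–exclusion. Total paths: C(29, 13) = 67863915. Through P₁: C(7, 4)·C(22, 9) = 17409700. Through P₂: C(20, 10)·C(9, 3) = 15519504. Since P₁ is strictly southwest of P₂, a monotone path through both must visit P₁ then P₂; paths through both = C(7, 4)·C(13, 6)·C(9, 3) = 5045040. Avoid both = 67863915 − 17409700 − 15519504 + 5045040 = 39979751.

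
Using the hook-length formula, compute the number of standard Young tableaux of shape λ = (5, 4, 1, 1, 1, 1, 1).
# SYT of shape (5, 4, 1, 1, 1, 1, 1) = 20384

Hook-length formula: f^λ = n! / Π hook(c), product over all cells c of the Young diagram. For λ = (5, 4, 1, 1, 1, 1, 1), n = 14 boxes. Hook lengths by row (left-to-right, top-to-bottom): [11, 5, 4, 3, 1]; [9, 3, 2, 1]; [5]; [4]; [3]; [2]; [1]. Product of hooks = 4276800. So f^λ = 14! / 4276800 = 87178291200 / 4276800 = 20384.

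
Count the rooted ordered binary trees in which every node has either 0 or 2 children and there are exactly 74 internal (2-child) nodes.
C_74 = 311496878311103321137536291518809134027240

These full binary trees are counted by the Catalan number C_n = (1/(n + 1)) · C(2n, n). For n = 74: C_74 = (1/75) · C(148, 74) = 23362265873332749085315221863910685052043000/75 = 311496878311103321137536291518809134027240.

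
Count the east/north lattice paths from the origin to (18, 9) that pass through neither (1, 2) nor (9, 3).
Number of paths = 2682548

Inclusion–exclusion. Total paths: C(27, 18) = 4686825. Through P₁: C(3, 1)·C(24, 17) = 1038312. Through P₂: C(12, 9)·C(15, 9) = 1101100. Since P₁ is strictly southwest of P₂, a monotone path through both must visit P₁ then P₂; paths through both = C(3, 1)·C(9, 8)·C(15, 9) = 135135. Avoid both = 4686825 − 1038312 − 1101100 + 135135 = 2682548.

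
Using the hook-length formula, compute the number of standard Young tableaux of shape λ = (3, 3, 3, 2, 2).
# SYT of shape (3, 3, 3, 2, 2) = 3432

Hook-length formula: f^λ = n! / Π hook(c), product over all cells c of the Young diagram. For λ = (3, 3, 3, 2, 2), n = 13 boxes. Hook lengths by row (left-to-right, top-to-bottom): [7, 6, 3]; [6, 5, 2]; [5, 4, 1]; [3, 2]; [2, 1]. Product of hooks = 1814400. So f^λ = 13! / 1814400 = 6227020800 / 1814400 = 3432.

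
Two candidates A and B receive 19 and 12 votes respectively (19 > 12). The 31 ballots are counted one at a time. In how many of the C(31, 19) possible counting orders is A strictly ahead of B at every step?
Strict-lead orderings = 31865925

Total orderings of the 31 votes with 19 for A: C(31, 19) = 141120525. By the Bertrand ballot formula (Cycle Lemma / reflection principle), the number of orderings in which A is strictly ahead of B throughout is (p − q)/(p + q) · C(p + q, p) = (19 − 12)/(19 + 12) · 141120525 = 31865925.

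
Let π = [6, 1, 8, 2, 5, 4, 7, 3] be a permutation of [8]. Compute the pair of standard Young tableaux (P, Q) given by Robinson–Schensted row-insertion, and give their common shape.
P = [1, 2, 3, 7] / [4, 8] / [5] / [6];  Q = [1, 3, 5, 7] / [2, 4] / [6] / [8];  common shape = (4, 2, 1, 1)

Row-insert the values π_1, π_2, … into P one at a time, bumping the leftmost entry strictly greater than the inserted value down to the next row. The recording tableau Q records, in position (i, j), the step at which that cell was added to P.
  Insert 6 (step 1): P = [6];  Q = [1]
  Insert 1 (step 2): P = [1] / [6];  Q = [1] / [2]
  Insert 8 (step 3): P = [1, 8] / [6];  Q = [1, 3] / [2]
  Insert 2 (step 4): P = [1, 2] / [6, 8];  Q = [1, 3] / [2, 4]
  Insert 5 (step 5): P = [1, 2, 5] / [6, 8];  Q = [1, 3, 5] / [2, 4]
  Insert 4 (step 6): P = [1, 2, 4] / [5, 8] / [6];  Q = [1, 3, 5] / [2, 4] / [6]
  Insert 7 (step 7): P = [1, 2, 4, 7] / [5, 8] / [6];  Q = [1, 3, 5, 7] / [2, 4] / [6]
  Insert 3 (step 8): P = [1, 2, 3, 7] / [4, 8] / [5] / [6];  Q = [1, 3, 5, 7] / [2, 4] / [6] / [8]
Final shape: (4, 2, 1, 1).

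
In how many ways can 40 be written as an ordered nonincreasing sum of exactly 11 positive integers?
p(40, 11 parts) = 3370

Partitions of n into exactly k parts are in bijection with partitions of n − k into at most k parts (subtract 1 from each part). So p(40, exactly 11) = p(29, parts ≤ 11). Computing via the recurrence p(m, j) = p(m, j−1) + p(m−j, j) gives 3370.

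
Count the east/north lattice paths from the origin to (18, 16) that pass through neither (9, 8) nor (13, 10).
Number of paths = 1252895138

Inclusion–exclusion. Total paths: C(34, 18) = 2203961430. Through P₁: C(17, 9)·C(17, 9) = 590976100. Through P₂: C(23, 13)·C(11, 5) = 528558492. Since P₁ is strictly southwest of P₂, a monotone path through both must visit P₁ then P₂; paths through both = C(17, 9)·C(6, 4)·C(11, 5) = 168468300. Avoid both = 2203961430 − 590976100 − 528558492 + 168468300 = 1252895138.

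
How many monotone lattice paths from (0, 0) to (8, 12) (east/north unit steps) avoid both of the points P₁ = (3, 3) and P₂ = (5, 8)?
Number of paths = 55585

Inclusion–exclusion. Total paths: C(20, 8) = 125970. Through P₁: C(6, 3)·C(14, 5) = 40040. Through P₂: C(13, 5)·C(7, 3) = 45045. Since P₁ is strictly southwest of P₂, a monotone path through both must visit P₁ then P₂; paths through both = C(6, 3)·C(7, 2)·C(7, 3) = 14700. Avoid both = 125970 − 40040 − 45045 + 14700 = 55585.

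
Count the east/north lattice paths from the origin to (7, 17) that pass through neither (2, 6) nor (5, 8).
Number of paths = 168415

Inclusion–exclusion. Total paths: C(24, 7) = 346104. Through P₁: C(8, 2)·C(16, 5) = 122304. Through P₂: C(13, 5)·C(11, 2) = 70785. Since P₁ is strictly southwest of P₂, a monotone path through both must visit P₁ then P₂; paths through both = C(8, 2)·C(5, 3)·C(11, 2) = 15400. Avoid both = 346104 − 122304 − 70785 + 15400 = 168415.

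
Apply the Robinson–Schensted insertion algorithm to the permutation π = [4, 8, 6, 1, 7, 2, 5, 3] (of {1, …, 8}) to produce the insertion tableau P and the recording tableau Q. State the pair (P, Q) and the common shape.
P = [1, 2, 3] / [4, 5, 7] / [6] / [8];  Q = [1, 2, 5] / [3, 6, 7] / [4] / [8];  common shape = (3, 3, 1, 1)

Row-insert the values π_1, π_2, … into P one at a time, bumping the leftmost entry strictly greater than the inserted value down to the next row. The recording tableau Q records, in position (i, j), the step at which that cell was added to P.
  Insert 4 (step 1): P = [4];  Q = [1]
  Insert 8 (step 2): P = [4, 8];  Q = [1, 2]
  Insert 6 (step 3): P = [4, 6] / [8];  Q = [1, 2] / [3]
  Insert 1 (step 4): P = [1, 6] / [4] / [8];  Q = [1, 2] / [3] / [4]
  Insert 7 (step 5): P = [1, 6, 7] / [4] / [8];  Q = [1, 2, 5] / [3] / [4]
  Insert 2 (step 6): P = [1, 2, 7] / [4, 6] / [8];  Q = [1, 2, 5] / [3, 6] / [4]
  Insert 5 (step 7): P = [1, 2, 5] / [4, 6, 7] / [8];  Q = [1, 2, 5] / [3, 6, 7] / [4]
  Insert 3 (step 8): P = [1, 2, 3] / [4, 5, 7] / [6] / [8];  Q = [1, 2, 5] / [3, 6, 7] / [4] / [8]
Final shape: (3, 3, 1, 1).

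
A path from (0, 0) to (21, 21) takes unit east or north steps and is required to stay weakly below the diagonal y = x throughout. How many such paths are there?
Number of paths = 24466267020

By the reflection principle (André's argument), the number of monotone paths to (21, 21) with n ≤ m that never go above y = x is C(42, 21) − C(42, 22) = 538257874440 − 513791607420 = 24466267020.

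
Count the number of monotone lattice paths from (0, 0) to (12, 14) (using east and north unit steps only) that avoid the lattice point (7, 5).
Number of paths = 8072116

Total paths from (0, 0) to (12, 14): C(26, 12) = 9657700. Paths through (7, 5): (paths (0, 0) → (7, 5)) × (paths (7, 5) → (12, 14)) = C(12, 7) · C(14, 5) = 792 · 2002 = 1585584. Avoidance count = 9657700 − 1585584 = 8072116.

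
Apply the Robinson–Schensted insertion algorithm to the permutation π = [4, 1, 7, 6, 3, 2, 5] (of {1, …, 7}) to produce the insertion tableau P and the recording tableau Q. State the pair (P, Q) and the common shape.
P = [1, 2, 5] / [3, 6] / [4] / [7];  Q = [1, 3, 7] / [2, 4] / [5] / [6];  common shape = (3, 2, 1, 1)

Row-insert the values π_1, π_2, … into P one at a time, bumping the leftmost entry strictly greater than the inserted value down to the next row. The recording tableau Q records, in position (i, j), the step at which that cell was added to P.
  Insert 4 (step 1): P = [4];  Q = [1]
  Insert 1 (step 2): P = [1] / [4];  Q = [1] / [2]
  Insert 7 (step 3): P = [1, 7] / [4];  Q = [1, 3] / [2]
  Insert 6 (step 4): P = [1, 6] / [4, 7];  Q = [1, 3] / [2, 4]
  Insert 3 (step 5): P = [1, 3] / [4, 6] / [7];  Q = [1, 3] / [2, 4] / [5]
  Insert 2 (step 6): P = [1, 2] / [3, 6] / [4] / [7];  Q = [1, 3] / [2, 4] / [5] / [6]
  Insert 5 (step 7): P = [1, 2, 5] / [3, 6] / [4] / [7];  Q = [1, 3, 7] / [2, 4] / [5] / [6]
Final shape: (3, 2, 1, 1).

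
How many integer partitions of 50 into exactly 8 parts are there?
p(50, 8 parts) = 12450

Partitions of n into exactly k parts are in bijection with partitions of n − k into at most k parts (subtract 1 from each part). So p(50, exactly 8) = p(42, parts ≤ 8). Computing via the recurrence p(m, j) = p(m, j−1) + p(m−j, j) gives 12450.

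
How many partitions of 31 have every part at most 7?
p(31, parts ≤ 7) = 2093

Use the recurrence p(n, m) = p(n, m−1) + p(n−m, m): either the largest part is < m (count p(n, m−1)) or the largest part is exactly m (remove one copy of m, count p(n−m, m)). With p(0, ·) = 1 this gives p(31, parts ≤ 7) = 2093. (By conjugating Young diagrams, this also counts partitions of 31 into at most 7 parts.)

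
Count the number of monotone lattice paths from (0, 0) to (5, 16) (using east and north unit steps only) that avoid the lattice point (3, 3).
Number of paths = 18249

Total paths from (0, 0) to (5, 16): C(21, 5) = 20349. Paths through (3, 3): (paths (0, 0) → (3, 3)) × (paths (3, 3) → (5, 16)) = C(6, 3) · C(15, 2) = 20 · 105 = 2100. Avoidance count = 20349 − 2100 = 18249.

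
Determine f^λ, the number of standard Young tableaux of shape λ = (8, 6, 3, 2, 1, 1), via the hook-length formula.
# SYT of shape (8, 6, 3, 2, 1, 1) = 676889136

Hook-length formula: f^λ = n! / Π hook(c), product over all cells c of the Young diagram. For λ = (8, 6, 3, 2, 1, 1), n = 21 boxes. Hook lengths by row (left-to-right, top-to-bottom): [13, 10, 8, 6, 5, 4, 2, 1]; [10, 7, 5, 3, 2, 1]; [6, 3, 1]; [4, 1]; [2]; [1]. Product of hooks = 75479040000. So f^λ = 21! / 75479040000 = 51090942171709440000 / 75479040000 = 676889136.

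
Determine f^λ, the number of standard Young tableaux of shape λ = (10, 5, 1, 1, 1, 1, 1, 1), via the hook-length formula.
# SYT of shape (10, 5, 1, 1, 1, 1, 1, 1) = 26142480

Hook-length formula: f^λ = n! / Π hook(c), product over all cells c of the Young diagram. For λ = (10, 5, 1, 1, 1, 1, 1, 1), n = 21 boxes. Hook lengths by row (left-to-right, top-to-bottom): [17, 10, 9, 8, 7, 5, 4, 3, 2, 1]; [11, 4, 3, 2, 1]; [6]; [5]; [4]; [3]; [2]; [1]. Product of hooks = 1954326528000. So f^λ = 21! / 1954326528000 = 51090942171709440000 / 1954326528000 = 26142480.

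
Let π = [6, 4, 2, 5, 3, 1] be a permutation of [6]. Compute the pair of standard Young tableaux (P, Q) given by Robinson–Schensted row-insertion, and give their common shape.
P = [1, 3] / [2, 5] / [4] / [6];  Q = [1, 4] / [2, 5] / [3] / [6];  common shape = (2, 2, 1, 1)

Row-insert the values π_1, π_2, … into P one at a time, bumping the leftmost entry strictly greater than the inserted value down to the next row. The recording tableau Q records, in position (i, j), the step at which that cell was added to P.
  Insert 6 (step 1): P = [6];  Q = [1]
  Insert 4 (step 2): P = [4] / [6];  Q = [1] / [2]
  Insert 2 (step 3): P = [2] / [4] / [6];  Q = [1] / [2] / [3]
  Insert 5 (step 4): P = [2, 5] / [4] / [6];  Q = [1, 4] / [2] / [3]
  Insert 3 (step 5): P = [2, 3] / [4, 5] / [6];  Q = [1, 4] / [2, 5] / [3]
  Insert 1 (step 6): P = [1, 3] / [2, 5] / [4] / [6];  Q = [1, 4] / [2, 5] / [3] / [6]
Final shape: (2, 2, 1, 1).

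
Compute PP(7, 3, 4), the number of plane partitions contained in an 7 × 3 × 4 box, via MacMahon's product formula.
PP(7, 3, 4) = 1557270

Evaluate the triple product over i = 1..7, j = 1..3, k = 1..4. The factors are (2/1) · (3/2) · (4/3) · (5/4) · (3/2) · (4/3) · (5/4) · (6/5) · … (84 factors total). The numerators and denominators telescope so the product is an integer; carrying out the multiplication exactly gives PP(7, 3, 4) = 1557270.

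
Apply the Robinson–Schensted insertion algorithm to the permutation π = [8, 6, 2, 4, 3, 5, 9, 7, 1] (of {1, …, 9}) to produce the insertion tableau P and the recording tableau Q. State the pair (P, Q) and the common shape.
P = [1, 3, 5, 7] / [2, 9] / [4] / [6] / [8];  Q = [1, 4, 6, 7] / [2, 8] / [3] / [5] / [9];  common shape = (4, 2, 1, 1, 1)

Row-insert the values π_1, π_2, … into P one at a time, bumping the leftmost entry strictly greater than the inserted value down to the next row. The recording tableau Q records, in position (i, j), the step at which that cell was added to P.
  Insert 8 (step 1): P = [8];  Q = [1]
  Insert 6 (step 2): P = [6] / [8];  Q = [1] / [2]
  Insert 2 (step 3): P = [2] / [6] / [8];  Q = [1] / [2] / [3]
  Insert 4 (step 4): P = [2, 4] / [6] / [8];  Q = [1, 4] / [2] / [3]
  Insert 3 (step 5): P = [2, 3] / [4] / [6] / [8];  Q = [1, 4] / [2] / [3] / [5]
  Insert 5 (step 6): P = [2, 3, 5] / [4] / [6] / [8];  Q = [1, 4, 6] / [2] / [3] / [5]
  Insert 9 (step 7): P = [2, 3, 5, 9] / [4] / [6] / [8];  Q = [1, 4, 6, 7] / [2] / [3] / [5]
  Insert 7 (step 8): P = [2, 3, 5, 7] / [4, 9] / [6] / [8];  Q = [1, 4, 6, 7] / [2, 8] / [3] / [5]
  Insert 1 (step 9): P = [1, 3, 5, 7] / [2, 9] / [4] / [6] / [8];  Q = [1, 4, 6, 7] / [2, 8] / [3] / [5] / [9]
Final shape: (4, 2, 1, 1, 1).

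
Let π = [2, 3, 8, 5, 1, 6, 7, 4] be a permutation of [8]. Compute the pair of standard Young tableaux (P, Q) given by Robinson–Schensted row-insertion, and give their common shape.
P = [1, 3, 4, 6, 7] / [2, 5] / [8];  Q = [1, 2, 3, 6, 7] / [4, 8] / [5];  common shape = (5, 2, 1)

Row-insert the values π_1, π_2, … into P one at a time, bumping the leftmost entry strictly greater than the inserted value down to the next row. The recording tableau Q records, in position (i, j), the step at which that cell was added to P.
  Insert 2 (step 1): P = [2];  Q = [1]
  Insert 3 (step 2): P = [2, 3];  Q = [1, 2]
  Insert 8 (step 3): P = [2, 3, 8];  Q = [1, 2, 3]
  Insert 5 (step 4): P = [2, 3, 5] / [8];  Q = [1, 2, 3] / [4]
  Insert 1 (step 5): P = [1, 3, 5] / [2] / [8];  Q = [1, 2, 3] / [4] / [5]
  Insert 6 (step 6): P = [1, 3, 5, 6] / [2] / [8];  Q = [1, 2, 3, 6] / [4] / [5]
  Insert 7 (step 7): P = [1, 3, 5, 6, 7] / [2] / [8];  Q = [1, 2, 3, 6, 7] / [4] / [5]
  Insert 4 (step 8): P = [1, 3, 4, 6, 7] / [2, 5] / [8];  Q = [1, 2, 3, 6, 7] / [4, 8] / [5]
Final shape: (5, 2, 1).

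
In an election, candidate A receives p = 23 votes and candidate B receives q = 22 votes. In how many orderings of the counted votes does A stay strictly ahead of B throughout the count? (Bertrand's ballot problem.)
Strict-lead orderings = 91482563640

Total orderings of the 45 votes with 23 for A: C(45, 23) = 4116715363800. By the Bertrand ballot formula (Cycle Lemma / reflection principle), the number of orderings in which A is strictly ahead of B throughout is (p − q)/(p + q) · C(p + q, p) = (23 − 22)/(23 + 22) · 4116715363800 = 91482563640.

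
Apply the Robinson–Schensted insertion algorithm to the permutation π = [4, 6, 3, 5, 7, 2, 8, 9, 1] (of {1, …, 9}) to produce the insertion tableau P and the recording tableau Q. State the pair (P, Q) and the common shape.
P = [1, 5, 7, 8, 9] / [2, 6] / [3] / [4];  Q = [1, 2, 5, 7, 8] / [3, 4] / [6] / [9];  common shape = (5, 2, 1, 1)

Row-insert the values π_1, π_2, … into P one at a time, bumping the leftmost entry strictly greater than the inserted value down to the next row. The recording tableau Q records, in position (i, j), the step at which that cell was added to P.
  Insert 4 (step 1): P = [4];  Q = [1]
  Insert 6 (step 2): P = [4, 6];  Q = [1, 2]
  Insert 3 (step 3): P = [3, 6] / [4];  Q = [1, 2] / [3]
  Insert 5 (step 4): P = [3, 5] / [4, 6];  Q = [1, 2] / [3, 4]
  Insert 7 (step 5): P = [3, 5, 7] / [4, 6];  Q = [1, 2, 5] / [3, 4]
  Insert 2 (step 6): P = [2, 5, 7] / [3, 6] / [4];  Q = [1, 2, 5] / [3, 4] / [6]
  Insert 8 (step 7): P = [2, 5, 7, 8] / [3, 6] / [4];  Q = [1, 2, 5, 7] / [3, 4] / [6]
  Insert 9 (step 8): P = [2, 5, 7, 8, 9] / [3, 6] / [4];  Q = [1, 2, 5, 7, 8] / [3, 4] / [6]
  Insert 1 (step 9): P = [1, 5, 7, 8, 9] / [2, 6] / [3] / [4];  Q = [1, 2, 5, 7, 8] / [3, 4] / [6] / [9]
Final shape: (5, 2, 1, 1).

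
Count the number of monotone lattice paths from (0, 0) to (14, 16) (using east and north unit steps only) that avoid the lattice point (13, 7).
Number of paths = 144647475

Total paths from (0, 0) to (14, 16): C(30, 14) = 145422675. Paths through (13, 7): (paths (0, 0) → (13, 7)) × (paths (13, 7) → (14, 16)) = C(20, 13) · C(10, 1) = 77520 · 10 = 775200. Avoidance count = 145422675 − 775200 = 144647475.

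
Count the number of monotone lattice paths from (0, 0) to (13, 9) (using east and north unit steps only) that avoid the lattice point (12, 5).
Number of paths = 466480

Total paths from (0, 0) to (13, 9): C(22, 13) = 497420. Paths through (12, 5): (paths (0, 0) → (12, 5)) × (paths (12, 5) → (13, 9)) = C(17, 12) · C(5, 1) = 6188 · 5 = 30940. Avoidance count = 497420 − 30940 = 466480.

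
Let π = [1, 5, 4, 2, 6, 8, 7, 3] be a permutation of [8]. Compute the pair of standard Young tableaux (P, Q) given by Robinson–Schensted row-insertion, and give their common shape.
P = [1, 2, 3, 7] / [4, 6] / [5, 8];  Q = [1, 2, 5, 6] / [3, 7] / [4, 8];  common shape = (4, 2, 2)

Row-insert the values π_1, π_2, … into P one at a time, bumping the leftmost entry strictly greater than the inserted value down to the next row. The recording tableau Q records, in position (i, j), the step at which that cell was added to P.
  Insert 1 (step 1): P = [1];  Q = [1]
  Insert 5 (step 2): P = [1, 5];  Q = [1, 2]
  Insert 4 (step 3): P = [1, 4] / [5];  Q = [1, 2] / [3]
  Insert 2 (step 4): P = [1, 2] / [4] / [5];  Q = [1, 2] / [3] / [4]
  Insert 6 (step 5): P = [1, 2, 6] / [4] / [5];  Q = [1, 2, 5] / [3] / [4]
  Insert 8 (step 6): P = [1, 2, 6, 8] / [4] / [5];  Q = [1, 2, 5, 6] / [3] / [4]
  Insert 7 (step 7): P = [1, 2, 6, 7] / [4, 8] / [5];  Q = [1, 2, 5, 6] / [3, 7] / [4]
  Insert 3 (step 8): P = [1, 2, 3, 7] / [4, 6] / [5, 8];  Q = [1, 2, 5, 6] / [3, 7] / [4, 8]
Final shape: (4, 2, 2).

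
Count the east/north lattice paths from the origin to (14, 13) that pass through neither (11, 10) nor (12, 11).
Number of paths = 9124104

Inclusion–exclusion. Total paths: C(27, 14) = 20058300. Through P₁: C(21, 11)·C(6, 3) = 7054320. Through P₂: C(23, 12)·C(4, 2) = 8112468. Since P₁ is strictly southwest of P₂, a monotone path through both must visit P₁ then P₂; paths through both = C(21, 11)·C(2, 1)·C(4, 2) = 4232592. Avoid both = 20058300 − 7054320 − 8112468 + 4232592 = 9124104.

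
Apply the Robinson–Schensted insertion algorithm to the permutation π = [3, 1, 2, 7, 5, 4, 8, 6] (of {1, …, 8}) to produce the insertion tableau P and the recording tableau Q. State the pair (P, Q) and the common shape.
P = [1, 2, 4, 6] / [3, 5, 8] / [7];  Q = [1, 3, 4, 7] / [2, 5, 8] / [6];  common shape = (4, 3, 1)

Row-insert the values π_1, π_2, … into P one at a time, bumping the leftmost entry strictly greater than the inserted value down to the next row. The recording tableau Q records, in position (i, j), the step at which that cell was added to P.
  Insert 3 (step 1): P = [3];  Q = [1]
  Insert 1 (step 2): P = [1] / [3];  Q = [1] / [2]
  Insert 2 (step 3): P = [1, 2] / [3];  Q = [1, 3] / [2]
  Insert 7 (step 4): P = [1, 2, 7] / [3];  Q = [1, 3, 4] / [2]
  Insert 5 (step 5): P = [1, 2, 5] / [3, 7];  Q = [1, 3, 4] / [2, 5]
  Insert 4 (step 6): P = [1, 2, 4] / [3, 5] / [7];  Q = [1, 3, 4] / [2, 5] / [6]
  Insert 8 (step 7): P = [1, 2, 4, 8] / [3, 5] / [7];  Q = [1, 3, 4, 7] / [2, 5] / [6]
  Insert 6 (step 8): P = [1, 2, 4, 6] / [3, 5, 8] / [7];  Q = [1, 3, 4, 7] / [2, 5, 8] / [6]
Final shape: (4, 3, 1).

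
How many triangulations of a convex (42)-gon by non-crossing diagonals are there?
C_40 = 2622127042276492108820

These polygon triangulations are counted by the Catalan number C_n = (1/(n + 1)) · C(2n, n). For n = 40: C_40 = (1/41) · C(80, 40) = 107507208733336176461620/41 = 2622127042276492108820.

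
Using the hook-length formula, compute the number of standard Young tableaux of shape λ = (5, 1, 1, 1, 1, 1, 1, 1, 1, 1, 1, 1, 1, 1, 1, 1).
# SYT of shape (5, 1, 1, 1, 1, 1, 1, 1, 1, 1, 1, 1, 1, 1, 1, 1) = 3876

Hook-length formula: f^λ = n! / Π hook(c), product over all cells c of the Young diagram. For λ = (5, 1, 1, 1, 1, 1, 1, 1, 1, 1, 1, 1, 1, 1, 1, 1), n = 20 boxes. Hook lengths by row (left-to-right, top-to-bottom): [20, 4, 3, 2, 1]; [15]; [14]; [13]; [12]; [11]; [10]; [9]; [8]; [7]; [6]; [5]; [4]; [3]; [2]; [1]. Product of hooks = 627683696640000. So f^λ = 20! / 627683696640000 = 2432902008176640000 / 627683696640000 = 3876.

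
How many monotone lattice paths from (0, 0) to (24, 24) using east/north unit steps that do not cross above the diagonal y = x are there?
C_24 = 1289904147324

These NE paths below the diagonal are counted by the Catalan number C_n = (1/(n + 1)) · C(2n, n). For n = 24: C_24 = (1/25) · C(48, 24) = 32247603683100/25 = 1289904147324.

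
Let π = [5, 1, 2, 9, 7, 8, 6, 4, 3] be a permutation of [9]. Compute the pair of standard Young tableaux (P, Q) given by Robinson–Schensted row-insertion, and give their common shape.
P = [1, 2, 3, 8] / [4, 6] / [5] / [7] / [9];  Q = [1, 3, 4, 6] / [2, 5] / [7] / [8] / [9];  common shape = (4, 2, 1, 1, 1)

Row-insert the values π_1, π_2, … into P one at a time, bumping the leftmost entry strictly greater than the inserted value down to the next row. The recording tableau Q records, in position (i, j), the step at which that cell was added to P.
  Insert 5 (step 1): P = [5];  Q = [1]
  Insert 1 (step 2): P = [1] / [5];  Q = [1] / [2]
  Insert 2 (step 3): P = [1, 2] / [5];  Q = [1, 3] / [2]
  Insert 9 (step 4): P = [1, 2, 9] / [5];  Q = [1, 3, 4] / [2]
  Insert 7 (step 5): P = [1, 2, 7] / [5, 9];  Q = [1, 3, 4] / [2, 5]
  Insert 8 (step 6): P = [1, 2, 7, 8] / [5, 9];  Q = [1, 3, 4, 6] / [2, 5]
  Insert 6 (step 7): P = [1, 2, 6, 8] / [5, 7] / [9];  Q = [1, 3, 4, 6] / [2, 5] / [7]
  Insert 4 (step 8): P = [1, 2, 4, 8] / [5, 6] / [7] / [9];  Q = [1, 3, 4, 6] / [2, 5] / [7] / [8]
  Insert 3 (step 9): P = [1, 2, 3, 8] / [4, 6] / [5] / [7] / [9];  Q = [1, 3, 4, 6] / [2, 5] / [7] / [8] / [9]
Final shape: (4, 2, 1, 1, 1).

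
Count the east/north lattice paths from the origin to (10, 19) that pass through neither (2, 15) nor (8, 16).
Number of paths = 12617500

Inclusion–exclusion. Total paths: C(29, 10) = 20030010. Through P₁: C(17, 2)·C(12, 8) = 67320. Through P₂: C(24, 8)·C(5, 2) = 7354710. Since P₁ is strictly southwest of P₂, a monotone path through both must visit P₁ then P₂; paths through both = C(17, 2)·C(7, 6)·C(5, 2) = 9520. Avoid both = 20030010 − 67320 − 7354710 + 9520 = 12617500.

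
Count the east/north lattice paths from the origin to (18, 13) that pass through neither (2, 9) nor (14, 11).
Number of paths = 139200675

Inclusion–exclusion. Total paths: C(31, 18) = 206253075. Through P₁: C(11, 2)·C(20, 16) = 266475. Through P₂: C(25, 14)·C(6, 4) = 66861000. Since P₁ is strictly southwest of P₂, a monotone path through both must visit P₁ then P₂; paths through both = C(11, 2)·C(14, 12)·C(6, 4) = 75075. Avoid both = 206253075 − 266475 − 66861000 + 75075 = 139200675.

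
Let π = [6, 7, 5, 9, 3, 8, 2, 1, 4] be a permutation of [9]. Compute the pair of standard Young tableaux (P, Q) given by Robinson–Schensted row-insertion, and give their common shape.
P = [1, 4, 8] / [2, 7] / [3, 9] / [5] / [6];  Q = [1, 2, 4] / [3, 6] / [5, 9] / [7] / [8];  common shape = (3, 2, 2, 1, 1)

Row-insert the values π_1, π_2, … into P one at a time, bumping the leftmost entry strictly greater than the inserted value down to the next row. The recording tableau Q records, in position (i, j), the step at which that cell was added to P.
  Insert 6 (step 1): P = [6];  Q = [1]
  Insert 7 (step 2): P = [6, 7];  Q = [1, 2]
  Insert 5 (step 3): P = [5, 7] / [6];  Q = [1, 2] / [3]
  Insert 9 (step 4): P = [5, 7, 9] / [6];  Q = [1, 2, 4] / [3]
  Insert 3 (step 5): P = [3, 7, 9] / [5] / [6];  Q = [1, 2, 4] / [3] / [5]
  Insert 8 (step 6): P = [3, 7, 8] / [5, 9] / [6];  Q = [1, 2, 4] / [3, 6] / [5]
  Insert 2 (step 7): P = [2, 7, 8] / [3, 9] / [5] / [6];  Q = [1, 2, 4] / [3, 6] / [5] / [7]
  Insert 1 (step 8): P = [1, 7, 8] / [2, 9] / [3] / [5] / [6];  Q = [1, 2, 4] / [3, 6] / [5] / [7] / [8]
  Insert 4 (step 9): P = [1, 4, 8] / [2, 7] / [3, 9] / [5] / [6];  Q = [1, 2, 4] / [3, 6] / [5, 9] / [7] / [8]
Final shape: (3, 2, 2, 1, 1).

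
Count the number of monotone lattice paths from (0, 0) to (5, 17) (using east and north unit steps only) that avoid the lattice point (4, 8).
Number of paths = 21384

Total paths from (0, 0) to (5, 17): C(22, 5) = 26334. Paths through (4, 8): (paths (0, 0) → (4, 8)) × (paths (4, 8) → (5, 17)) = C(12, 4) · C(10, 1) = 495 · 10 = 4950. Avoidance count = 26334 − 4950 = 21384.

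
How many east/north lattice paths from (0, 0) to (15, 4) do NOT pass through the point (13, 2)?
Number of paths = 3246

Total paths from (0, 0) to (15, 4): C(19, 15) = 3876. Paths through (13, 2): (paths (0, 0) → (13, 2)) × (paths (13, 2) → (15, 4)) = C(15, 13) · C(4, 2) = 105 · 6 = 630. Avoidance count = 3876 − 630 = 3246.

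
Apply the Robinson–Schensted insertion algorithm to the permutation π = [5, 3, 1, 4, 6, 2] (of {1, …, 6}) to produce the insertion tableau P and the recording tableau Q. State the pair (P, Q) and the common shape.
P = [1, 2, 6] / [3, 4] / [5];  Q = [1, 4, 5] / [2, 6] / [3];  common shape = (3, 2, 1)

Row-insert the values π_1, π_2, … into P one at a time, bumping the leftmost entry strictly greater than the inserted value down to the next row. The recording tableau Q records, in position (i, j), the step at which that cell was added to P.
  Insert 5 (step 1): P = [5];  Q = [1]
  Insert 3 (step 2): P = [3] / [5];  Q = [1] / [2]
  Insert 1 (step 3): P = [1] / [3] / [5];  Q = [1] / [2] / [3]
  Insert 4 (step 4): P = [1, 4] / [3] / [5];  Q = [1, 4] / [2] / [3]
  Insert 6 (step 5): P = [1, 4, 6] / [3] / [5];  Q = [1, 4, 5] / [2] / [3]
  Insert 2 (step 6): P = [1, 2, 6] / [3, 4] / [5];  Q = [1, 4, 5] / [2, 6] / [3]
Final shape: (3, 2, 1).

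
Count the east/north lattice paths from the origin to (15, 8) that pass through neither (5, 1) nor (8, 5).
Number of paths = 244386

Inclusion–exclusion. Total paths: C(23, 15) = 490314. Through P₁: C(6, 5)·C(17, 10) = 116688. Through P₂: C(13, 8)·C(10, 7) = 154440. Since P₁ is strictly southwest of P₂, a monotone path through both must visit P₁ then P₂; paths through both = C(6, 5)·C(7, 3)·C(10, 7) = 25200. Avoid both = 490314 − 116688 − 154440 + 25200 = 244386.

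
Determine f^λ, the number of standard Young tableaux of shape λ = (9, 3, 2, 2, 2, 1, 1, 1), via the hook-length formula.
# SYT of shape (9, 3, 2, 2, 2, 1, 1, 1) = 135795660

Hook-length formula: f^λ = n! / Π hook(c), product over all cells c of the Young diagram. For λ = (9, 3, 2, 2, 2, 1, 1, 1), n = 21 boxes. Hook lengths by row (left-to-right, top-to-bottom): [16, 12, 8, 6, 5, 4, 3, 2, 1]; [9, 5, 1]; [7, 3]; [6, 2]; [5, 1]; [3]; [2]; [1]. Product of hooks = 376233984000. So f^λ = 21! / 376233984000 = 51090942171709440000 / 376233984000 = 135795660.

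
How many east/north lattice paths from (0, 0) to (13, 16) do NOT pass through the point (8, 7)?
Number of paths = 54981045

Total paths from (0, 0) to (13, 16): C(29, 13) = 67863915. Paths through (8, 7): (paths (0, 0) → (8, 7)) × (paths (8, 7) → (13, 16)) = C(15, 8) · C(14, 5) = 6435 · 2002 = 12882870. Avoidance count = 67863915 − 12882870 = 54981045.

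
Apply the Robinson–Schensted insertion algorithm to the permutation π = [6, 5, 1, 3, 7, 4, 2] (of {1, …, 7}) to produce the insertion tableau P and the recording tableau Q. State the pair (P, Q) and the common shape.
P = [1, 2, 4] / [3, 7] / [5] / [6];  Q = [1, 4, 5] / [2, 6] / [3] / [7];  common shape = (3, 2, 1, 1)

Row-insert the values π_1, π_2, … into P one at a time, bumping the leftmost entry strictly greater than the inserted value down to the next row. The recording tableau Q records, in position (i, j), the step at which that cell was added to P.
  Insert 6 (step 1): P = [6];  Q = [1]
  Insert 5 (step 2): P = [5] / [6];  Q = [1] / [2]
  Insert 1 (step 3): P = [1] / [5] / [6];  Q = [1] / [2] / [3]
  Insert 3 (step 4): P = [1, 3] / [5] / [6];  Q = [1, 4] / [2] / [3]
  Insert 7 (step 5): P = [1, 3, 7] / [5] / [6];  Q = [1, 4, 5] / [2] / [3]
  Insert 4 (step 6): P = [1, 3, 4] / [5, 7] / [6];  Q = [1, 4, 5] / [2, 6] / [3]
  Insert 2 (step 7): P = [1, 2, 4] / [3, 7] / [5] / [6];  Q = [1, 4, 5] / [2, 6] / [3] / [7]
Final shape: (3, 2, 1, 1).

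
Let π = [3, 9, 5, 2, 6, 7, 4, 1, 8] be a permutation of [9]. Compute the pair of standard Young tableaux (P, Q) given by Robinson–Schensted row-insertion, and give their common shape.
P = [1, 4, 6, 7, 8] / [2, 5] / [3] / [9];  Q = [1, 2, 5, 6, 9] / [3, 7] / [4] / [8];  common shape = (5, 2, 1, 1)

Row-insert the values π_1, π_2, … into P one at a time, bumping the leftmost entry strictly greater than the inserted value down to the next row. The recording tableau Q records, in position (i, j), the step at which that cell was added to P.
  Insert 3 (step 1): P = [3];  Q = [1]
  Insert 9 (step 2): P = [3, 9];  Q = [1, 2]
  Insert 5 (step 3): P = [3, 5] / [9];  Q = [1, 2] / [3]
  Insert 2 (step 4): P = [2, 5] / [3] / [9];  Q = [1, 2] / [3] / [4]
  Insert 6 (step 5): P = [2, 5, 6] / [3] / [9];  Q = [1, 2, 5] / [3] / [4]
  Insert 7 (step 6): P = [2, 5, 6, 7] / [3] / [9];  Q = [1, 2, 5, 6] / [3] / [4]
  Insert 4 (step 7): P = [2, 4, 6, 7] / [3, 5] / [9];  Q = [1, 2, 5, 6] / [3, 7] / [4]
  Insert 1 (step 8): P = [1, 4, 6, 7] / [2, 5] / [3] / [9];  Q = [1, 2, 5, 6] / [3, 7] / [4] / [8]
  Insert 8 (step 9): P = [1, 4, 6, 7, 8] / [2, 5] / [3] / [9];  Q = [1, 2, 5, 6, 9] / [3, 7] / [4] / [8]
Final shape: (5, 2, 1, 1).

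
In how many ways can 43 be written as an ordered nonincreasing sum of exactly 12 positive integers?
p(43, 12 parts) = 5262

Partitions of n into exactly k parts are in bijection with partitions of n − k into at most k parts (subtract 1 from each part). So p(43, exactly 12) = p(31, parts ≤ 12). Computing via the recurrence p(m, j) = p(m, j−1) + p(m−j, j) gives 5262.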